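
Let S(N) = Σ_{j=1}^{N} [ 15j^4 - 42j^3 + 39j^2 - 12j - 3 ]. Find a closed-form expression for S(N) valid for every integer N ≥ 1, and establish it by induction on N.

S(N) = 3N(N^4 - N^3 - N^2 + N - 1)

We claim S(N) = 3N(N^4 - N^3 - N^2 + N - 1) for all N ≥ 1.
When N = 1: S(1) = -3, and the closed form gives -3. They agree.
Suppose the result is true for N = j, so S(j) = 3j(j^4 - j^3 - j^2 + j - 1).
Then S(j+1) = S(j) + (15j^4 + 18j^3 + 3j^2 - 3) = (3j(j^4 - j^3 - j^2 + j - 1)) + (15j^4 + 18j^3 + 3j^2 - 3).
Simplifying, S(j+1) = 3(j + 1)(j^4 + 3j^3 + 2j^2 - 1) = 3(j+1)((j+1)^4 - (j+1)^3 - (j+1)^2 + (j+1) - 1),
which is the closed form with N = j+1.
Hence, by induction on N, the claim holds for every N ≥ 1.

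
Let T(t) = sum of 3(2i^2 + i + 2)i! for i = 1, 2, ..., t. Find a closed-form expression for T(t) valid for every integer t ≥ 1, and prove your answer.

We claim T(t) = (6t + 3)(t + 1)! - 3 for all t ≥ 1.
Base step (t = 1): T(1) = 15, and the closed form gives 15. They agree.
Suppose the result is true for t = i, so T(i) = (6i + 3)(i + 1)! - 3.
Then T(i+1) = T(i) + (3(2i^2 + 5i + 5)(i + 1)!) = ((6i + 3)(i + 1)! - 3) + (3(2i^2 + 5i + 5)(i + 1)!).
Simplifying, T(i+1) = (6(i+1) + 3)((i+1) + 1)! - 3,
which is the closed form with t = i+1.
By induction, the statement is established for all t ≥ 1.

T(t) = (6t + 3)(t + 1)! - 3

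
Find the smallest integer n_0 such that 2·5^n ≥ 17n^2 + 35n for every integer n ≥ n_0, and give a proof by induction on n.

At n = 3: 250 < 258, so the inequality fails and n_0 ≥ 4. We prove 2·5^n ≥ 17n^2 + 35n for all n ≥ 4.
For the base case n = 4: 2·5^n = 1250 and 17n^2 + 35n = 412, so 1250 ≥ 412.
For the inductive step, assume it holds for an arbitrary r ≥ 4, so 2·5^r ≥ 17r^2 + 35r.
Then 2·5^(r + 1) = 5·(2·5^r) ≥ 5·(17r^2 + 35r).
Also, for r ≥ 4 we have 5·(17r^2 + 35r) ≥ 17(r+1)^2 + 35(r+1), since 5·(17r^2 + 35r) − (17(r+1)^2 + 35(r+1)) = 68r^2 + 106r - 52, which is nonnegative for all r ≥ 4.
Combining, 2·5^(r + 1) ≥ 17(r+1)^2 + 35(r+1).
This completes the induction.
Hence the smallest such n_0 is 4.

n_0 = 4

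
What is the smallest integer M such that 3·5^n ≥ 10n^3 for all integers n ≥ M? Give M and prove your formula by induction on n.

M = 3

At n = 2: 75 < 80, so the inequality fails and M ≥ 3. We prove 3·5^n ≥ 10n^3 for all n ≥ 3.
Base step (n = 3): 3·5^n = 375 and 10n^3 = 270, so 375 ≥ 270.
For the inductive step, assume it holds for an arbitrary r ≥ 3, so 3·5^r ≥ 10r^3.
Then 3·5^(r + 1) = 5·(3·5^r) ≥ 5·(10r^3).
Also, for r ≥ 3 we have 5·(10r^3) ≥ 10(r+1)^3, since 5 ≥ (1 + 1/r)^3 for all r ≥ 3.
Combining, 3·5^(r + 1) ≥ 10(r+1)^3.
By the principle of mathematical induction, the result holds for all n ≥ 3.
Hence the smallest such M is 3.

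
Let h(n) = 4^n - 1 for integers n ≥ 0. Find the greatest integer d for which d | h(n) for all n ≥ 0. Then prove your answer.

Computing the first values: h(0) = 0 and h(1) = 3; gcd(0, 3) = 3, so d ≤ 3.
We prove 3 | 4^n - 1 for all n ≥ 0 by induction on n.
For the base case n = 0: h(0) = 0 = 3·(0), so 3 | h(0).
Inductive step: assume the claim holds for n = m, i.e. 3 | h(m). Then
h(m+1) = 4^(m+1) - 1 = 4·(4^m - 1) + 3 = 4·h(m) + 3. The first term is divisible by 3 by the inductive hypothesis, and 3 is divisible by 3. Hence 3 | h(m+1).
By induction, the statement is established for all n ≥ 0.
Therefore the largest such d is 3.

d = 3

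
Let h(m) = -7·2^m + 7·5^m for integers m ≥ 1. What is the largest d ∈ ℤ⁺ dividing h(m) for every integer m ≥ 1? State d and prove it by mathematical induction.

Computing the first values: h(1) = 21 and h(2) = 147; gcd(21, 147) = 21, so d ≤ 21.
We prove 21 | -7·2^m + 7·5^m for all m ≥ 1 by induction on m.
Base case (m = 1): h(1) = 21 = 21·(1), so 21 | h(1).
For the inductive step, assume it holds for an arbitrary k ≥ 1, i.e. 21 | h(k). Then
h(k+1) − 5·h(k) = (-7·2^(k+1) + 7·5^(k+1)) − 5·(-7·2^k + 7·5^k) = (-7)·2^k·(2 − 5) = (21)·2^k. Since 21 | h(k) by the inductive hypothesis, 21 | 5·h(k); and 21 | 21 since 21 = 21·1. Therefore 21 | h(k+1).
By the principle of mathematical induction, the result holds for all m ≥ 1.
Therefore the largest such d is 21.

d = 21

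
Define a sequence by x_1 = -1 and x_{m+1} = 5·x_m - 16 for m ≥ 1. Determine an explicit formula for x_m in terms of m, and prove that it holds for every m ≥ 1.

Computing the first terms: x_1 = -1, x_2 = -21, x_3 = -121. This suggests x_m = -5^m + 4.
Base step (m = 1): the formula gives -1 = -1 = x_1.
Suppose the result is true for m = i, so x_i = -5^i + 4.
Then x_{i+1} = 5·x_i - 16 = 5·(-5^i + 4) - 16 = -5^(i + 1) + 4,
which is the claimed formula at m = i+1.
This completes the induction.

x_m = -5^m + 4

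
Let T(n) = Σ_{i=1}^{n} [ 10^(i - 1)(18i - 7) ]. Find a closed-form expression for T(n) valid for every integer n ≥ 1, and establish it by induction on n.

T(n) = 10^n(2n - 1) + 1

We claim T(n) = 10^n(2n - 1) + 1 for all n ≥ 1.
Base step (n = 1): T(1) = 11, and the closed form gives 11. They agree.
Inductive step: assume the claim holds for n = i, so T(i) = 10^i(2i - 1) + 1.
Then T(i+1) = T(i) + (10^i(18i + 11)) = (10^i(2i - 1) + 1) + (10^i(18i + 11)).
Simplifying, T(i+1) = 20·10^i·i + 10·10^i + 1 = 10^(i+1)(2(i+1) - 1) + 1,
which is the closed form with n = i+1.
By the principle of mathematical induction, the result holds for all n ≥ 1.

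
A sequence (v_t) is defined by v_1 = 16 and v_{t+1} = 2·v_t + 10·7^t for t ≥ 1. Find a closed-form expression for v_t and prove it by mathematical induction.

Computing the first terms: v_1 = 16, v_2 = 102, v_3 = 694. This suggests v_t = 2^t + 2·7^t.
Base step (t = 1): the formula gives 16 = 16 = v_1.
Inductive step: suppose the statement holds for some m ≥ 1, so v_m = 2^m + 2·7^m.
Then v_{m+1} = 2·v_m + 10·7^m = 2·(2^m + 2·7^m) + 10·7^m = 2^(m + 1) + 2·7^(m + 1),
which is the claimed formula at t = m+1.
Hence, by induction on t, the claim holds for every t ≥ 1.

v_t = 2^t + 2·7^t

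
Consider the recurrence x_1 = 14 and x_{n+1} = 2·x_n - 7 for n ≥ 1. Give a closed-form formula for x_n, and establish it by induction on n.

Computing the first terms: x_1 = 14, x_2 = 21, x_3 = 35. This suggests x_n = 7·2^(n - 1) + 7.
For the base case n = 1: the formula gives 14 = 14 = x_1.
Inductive step: assume the claim holds for n = j, so x_j = 7·2^(j - 1) + 7.
Then x_{j+1} = 2·x_j - 7 = 2·(7·2^(j - 1) + 7) - 7 = 7·2^j + 7 = 7·2^((j+1) - 1) + 7,
which is the claimed formula at n = j+1.
By induction, the statement is established for all n ≥ 1.

x_n = 7·2^(n - 1) + 7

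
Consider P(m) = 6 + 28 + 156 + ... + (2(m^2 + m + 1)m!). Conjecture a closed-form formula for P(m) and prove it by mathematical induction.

We claim P(m) = (2m + 2)(m + 1)! - 2 for all m ≥ 1.
Base step (m = 1): P(1) = 6, and the closed form gives 6. They agree.
Suppose the result is true for m = i, so P(i) = (2i + 2)(i + 1)! - 2.
Then P(i+1) = P(i) + (2(i^2 + 3i + 3)(i + 1)!) = ((2i + 2)(i + 1)! - 2) + (2(i^2 + 3i + 3)(i + 1)!).
Simplifying, P(i+1) = (2(i+1) + 2)((i+1) + 1)! - 2,
which is the closed form with m = i+1.
Hence, by induction on m, the claim holds for every m ≥ 1.

P(m) = (2m + 2)(m + 1)! - 2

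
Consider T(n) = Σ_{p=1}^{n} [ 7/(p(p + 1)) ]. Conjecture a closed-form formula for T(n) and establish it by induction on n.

We claim T(n) = 7n/(n + 1) for all n ≥ 1.
Base step (n = 1): T(1) = 7/2, and the closed form gives 7/2. They agree.
Suppose the result is true for n = p, so T(p) = 7p/(p + 1).
Then T(p+1) = T(p) + (7/((p + 1)(p + 2))) = (7p/(p + 1)) + (7/((p + 1)(p + 2))).
Simplifying, T(p+1) = 7(p + 1)/(p + 2) = 7(p+1)/((p+1) + 1),
which is the closed form with n = p+1.
Hence, by induction on n, the claim holds for every n ≥ 1.

T(n) = 7n/(n + 1)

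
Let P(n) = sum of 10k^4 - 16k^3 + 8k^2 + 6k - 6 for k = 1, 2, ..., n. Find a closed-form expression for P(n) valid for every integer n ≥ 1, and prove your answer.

P(n) = n(2n^4 + n^3 - 2n^2 + 3n - 2)

We claim P(n) = n(2n^4 + n^3 - 2n^2 + 3n - 2) for all n ≥ 1.
Base step (n = 1): P(1) = 2, and the closed form gives 2. They agree.
Suppose the result is true for n = k, so P(k) = k(2k^4 + k^3 - 2k^2 + 3k - 2).
Then P(k+1) = P(k) + (10k^4 + 24k^3 + 20k^2 + 14k + 2) = (k(2k^4 + k^3 - 2k^2 + 3k - 2)) + (10k^4 + 24k^3 + 20k^2 + 14k + 2).
Simplifying, P(k+1) = (k + 1)(2k^4 + 9k^3 + 13k^2 + 10k + 2) = (k+1)(2(k+1)^4 + (k+1)^3 - 2(k+1)^2 + 3(k+1) - 2),
which is the closed form with n = k+1.
Hence, by induction on n, the claim holds for every n ≥ 1.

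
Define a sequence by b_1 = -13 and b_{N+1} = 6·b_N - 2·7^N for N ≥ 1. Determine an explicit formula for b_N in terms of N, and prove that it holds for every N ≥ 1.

b_N = 6^(N - 1) - 2·7^N

Computing the first terms: b_1 = -13, b_2 = -92, b_3 = -650. This suggests b_N = 6^(N - 1) - 2·7^N.
For the base case N = 1: the formula gives -13 = -13 = b_1.
Inductive step: assume the claim holds for N = r, so b_r = 6^(r - 1) - 2·7^r.
Then b_{r+1} = 6·b_r - 2·7^r = 6·(6^(r - 1) - 2·7^r) - 2·7^r = 6^r - 2·7^(r + 1) = 6^((r+1) - 1) - 2·7^(r+1),
which is the claimed formula at N = r+1.
By induction, the statement is established for all N ≥ 1.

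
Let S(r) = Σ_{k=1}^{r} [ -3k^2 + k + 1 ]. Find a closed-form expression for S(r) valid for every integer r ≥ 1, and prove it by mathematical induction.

S(r) = -r(r^2 + r - 1)

We claim S(r) = -r(r^2 + r - 1) for all r ≥ 1.
When r = 1: S(1) = -1, and the closed form gives -1. They agree.
Inductive step: suppose the statement holds for some k ≥ 1, so S(k) = k(-k^2 - k + 1).
Then S(k+1) = S(k) + (k - 3(k + 1)^2 + 2) = (k(-k^2 - k + 1)) + (k - 3(k + 1)^2 + 2).
Simplifying, S(k+1) = -(k + 1)(k^2 + 3k + 1) = -(k+1)((k+1)^2 + (k+1) - 1),
which is the closed form with r = k+1.
This completes the induction.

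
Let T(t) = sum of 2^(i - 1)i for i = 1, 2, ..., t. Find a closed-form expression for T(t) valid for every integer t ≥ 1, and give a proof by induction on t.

T(t) = 2^t(t - 1) + 1

We claim T(t) = 2^t(t - 1) + 1 for all t ≥ 1.
For the base case t = 1: T(1) = 1, and the closed form gives 1. They agree.
Suppose the result is true for t = i, so T(i) = 2^i(i - 1) + 1.
Then T(i+1) = T(i) + (2^i(i + 1)) = (2^i(i - 1) + 1) + (2^i(i + 1)).
Simplifying, T(i+1) = 2^(i + 1)i + 1 = 2^(i+1)((i+1) - 1) + 1,
which is the closed form with t = i+1.
This completes the induction.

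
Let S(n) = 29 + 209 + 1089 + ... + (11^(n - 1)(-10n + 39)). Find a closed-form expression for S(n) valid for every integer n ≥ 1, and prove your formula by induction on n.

S(n) = 11^n(-n + 4) - 4

We claim S(n) = 11^n(-n + 4) - 4 for all n ≥ 1.
When n = 1: S(1) = 29, and the closed form gives 29. They agree.
Inductive step: suppose the statement holds for some i ≥ 1, so S(i) = 11^i(-i + 4) - 4.
Then S(i+1) = S(i) + (11^i(-10i + 29)) = (11^i(-i + 4) - 4) + (11^i(-10i + 29)).
Simplifying, S(i+1) = -11·11^i·i + 33·11^i - 4 = 11^(i+1)(-(i+1) + 4) - 4,
which is the closed form with n = i+1.
This completes the induction.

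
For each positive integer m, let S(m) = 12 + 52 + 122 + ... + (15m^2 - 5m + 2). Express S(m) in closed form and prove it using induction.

We claim S(m) = m(5m^2 + 5m + 2) for all m ≥ 1.
Base step (m = 1): S(1) = 12, and the closed form gives 12. They agree.
Suppose the result is true for m = p, so S(p) = p(5p^2 + 5p + 2).
Then S(p+1) = S(p) + (15p^2 + 25p + 12) = (p(5p^2 + 5p + 2)) + (15p^2 + 25p + 12).
Simplifying, S(p+1) = (p + 1)(5p^2 + 15p + 12) = (p+1)(5(p+1)^2 + 5(p+1) + 2),
which is the closed form with m = p+1.
By the principle of mathematical induction, the result holds for all m ≥ 1.

S(m) = m(5m^2 + 5m + 2)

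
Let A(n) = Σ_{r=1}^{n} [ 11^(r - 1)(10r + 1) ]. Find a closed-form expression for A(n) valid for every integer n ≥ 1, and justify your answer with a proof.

We claim A(n) = 11^n·n for all n ≥ 1.
When n = 1: A(1) = 11, and the closed form gives 11. They agree.
Inductive step: suppose the statement holds for some r ≥ 1, so A(r) = 11^r·r.
Then A(r+1) = A(r) + (11^r(10r + 11)) = (11^r·r) + (11^r(10r + 11)).
Simplifying, A(r+1) = 11^(r + 1)(r + 1) = 11^(r+1)·(r+1),
which is the closed form with n = r+1.
By induction, the statement is established for all n ≥ 1.

A(n) = 11^n·n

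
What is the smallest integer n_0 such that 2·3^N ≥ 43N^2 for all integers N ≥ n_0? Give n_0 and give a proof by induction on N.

At N = 6: 1458 < 1548, so the inequality fails and n_0 ≥ 7. We prove 2·3^N ≥ 43N^2 for all N ≥ 7.
Base case (N = 7): 2·3^N = 4374 and 43N^2 = 2107, so 4374 ≥ 2107.
For the inductive step, assume it holds for an arbitrary m ≥ 7, so 2·3^m ≥ 43m^2.
Then 2·3^(m + 1) = 3·(2·3^m) ≥ 3·(43m^2).
Also, for m ≥ 7 we have 3·(43m^2) ≥ 43(m+1)^2, since 3 ≥ (1 + 1/m)^2 for all m ≥ 7.
Combining, 2·3^(m + 1) ≥ 43(m+1)^2.
By induction, the statement is established for all N ≥ 7.
Hence the smallest such n_0 is 7.

n_0 = 7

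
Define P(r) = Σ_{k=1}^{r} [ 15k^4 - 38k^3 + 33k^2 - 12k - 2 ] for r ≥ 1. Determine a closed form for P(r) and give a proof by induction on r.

We claim P(r) = r(3r^4 - 2r^3 - 3r^2 + r - 3) for all r ≥ 1.
When r = 1: P(1) = -4, and the closed form gives -4. They agree.
Inductive step: suppose the statement holds for some k ≥ 1, so P(k) = k(3k^4 - 2k^3 - 3k^2 + k - 3).
Then P(k+1) = P(k) + (15k^4 + 22k^3 + 9k^2 - 4) = (k(3k^4 - 2k^3 - 3k^2 + k - 3)) + (15k^4 + 22k^3 + 9k^2 - 4).
Simplifying, P(k+1) = (k + 1)(3k^4 + 10k^3 + 9k^2 + k - 4) = (k+1)(3(k+1)^4 - 2(k+1)^3 - 3(k+1)^2 + (k+1) - 3),
which is the closed form with r = k+1.
By the principle of mathematical induction, the result holds for all r ≥ 1.

P(r) = r(3r^4 - 2r^3 - 3r^2 + r - 3)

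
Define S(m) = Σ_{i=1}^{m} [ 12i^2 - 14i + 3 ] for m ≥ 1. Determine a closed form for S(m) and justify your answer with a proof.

S(m) = m(4m^2 - m - 2)

We claim S(m) = m(4m^2 - m - 2) for all m ≥ 1.
Base step (m = 1): S(1) = 1, and the closed form gives 1. They agree.
Suppose the result is true for m = i, so S(i) = i(4i^2 - i - 2).
Then S(i+1) = S(i) + (12i^2 + 10i + 1) = (i(4i^2 - i - 2)) + (12i^2 + 10i + 1).
Simplifying, S(i+1) = (i + 1)(4i^2 + 7i + 1) = (i+1)(4(i+1)^2 - (i+1) - 2),
which is the closed form with m = i+1.
This completes the induction.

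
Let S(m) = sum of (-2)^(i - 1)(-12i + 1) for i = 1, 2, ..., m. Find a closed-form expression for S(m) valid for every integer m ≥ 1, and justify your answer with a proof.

We claim S(m) = (-2)^m(4m + 1) - 1 for all m ≥ 1.
Base case (m = 1): S(1) = -11, and the closed form gives -11. They agree.
Inductive step: assume the claim holds for m = i, so S(i) = (-2)^i(4i + 1) - 1.
Then S(i+1) = S(i) + ((-2)^i(-12i - 11)) = ((-2)^i(4i + 1) - 1) + ((-2)^i(-12i - 11)).
Simplifying, S(i+1) = -8(-2)^i·i - 10(-2)^i - 1 = (-2)^(i+1)(4(i+1) + 1) - 1,
which is the closed form with m = i+1.
By the principle of mathematical induction, the result holds for all m ≥ 1.

S(m) = (-2)^m(4m + 1) - 1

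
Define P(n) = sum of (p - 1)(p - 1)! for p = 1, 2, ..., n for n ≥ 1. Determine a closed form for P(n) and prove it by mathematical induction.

P(n) = n! - 1

We claim P(n) = n! - 1 for all n ≥ 1.
For the base case n = 1: P(1) = 0, and the closed form gives 0. They agree.
Inductive step: suppose the statement holds for some p ≥ 1, so P(p) = p! - 1.
Then P(p+1) = P(p) + (p·p!) = (p! - 1) + (p·p!).
Simplifying, P(p+1) = (p+1)! - 1,
which is the closed form with n = p+1.
This completes the induction.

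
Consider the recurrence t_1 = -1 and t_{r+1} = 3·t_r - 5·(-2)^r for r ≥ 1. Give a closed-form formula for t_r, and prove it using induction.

Computing the first terms: t_1 = -1, t_2 = 7, t_3 = 1. This suggests t_r = (-2)^r + 3^(r - 1).
Base step (r = 1): the formula gives -1 = -1 = t_1.
Inductive step: assume the claim holds for r = k, so t_k = (-2)^k + 3^(k - 1).
Then t_{k+1} = 3·t_k - 5·(-2)^k = 3·((-2)^k + 3^(k - 1)) - 5·(-2)^k = (-2)^(k + 1) + 3^k = (-2)^(k+1) + 3^((k+1) - 1),
which is the claimed formula at r = k+1.
By the principle of mathematical induction, the result holds for all r ≥ 1.

t_r = (-2)^r + 3^(r - 1)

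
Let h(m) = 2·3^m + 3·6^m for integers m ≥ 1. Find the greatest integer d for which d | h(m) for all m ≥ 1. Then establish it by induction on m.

d = 6

Computing the first values: h(1) = 24 and h(2) = 126; gcd(24, 126) = 6, so d ≤ 6.
We prove 6 | 2·3^m + 3·6^m for all m ≥ 1 by induction on m.
Base case (m = 1): h(1) = 24 = 6·(4), so 6 | h(1).
Inductive step: suppose the statement holds for some k ≥ 1, i.e. 6 | h(k). Then
h(k+1) − 6·h(k) = (2·3^(k+1) + 3·6^(k+1)) − 6·(2·3^k + 3·6^k) = (2)·3^k·(3 − 6) = (-6)·3^k. Since 6 | h(k) by the inductive hypothesis, 6 | 6·h(k); and 6 | -6 since -6 = 6·-1. Therefore 6 | h(k+1).
By the principle of mathematical induction, the result holds for all m ≥ 1.
Therefore the largest such d is 6.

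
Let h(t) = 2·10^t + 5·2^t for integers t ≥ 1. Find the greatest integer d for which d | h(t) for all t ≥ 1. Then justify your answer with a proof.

Computing the first values: h(1) = 30 and h(2) = 220; gcd(30, 220) = 10, so d ≤ 10.
We prove 10 | 2·10^t + 5·2^t for all t ≥ 1 by induction on t.
When t = 1: h(1) = 30 = 10·(3), so 10 | h(1).
For the inductive step, assume it holds for an arbitrary r ≥ 1, i.e. 10 | h(r). Then
h(r+1) − 10·h(r) = (2·10^(r+1) + 5·2^(r+1)) − 10·(2·10^r + 5·2^r) = (5)·2^r·(2 − 10) = (-40)·2^r. Since 10 | h(r) by the inductive hypothesis, 10 | 10·h(r); and 10 | -40 since -40 = 10·-4. Therefore 10 | h(r+1).
By induction, the statement is established for all t ≥ 1.
Therefore the largest such d is 10.

d = 10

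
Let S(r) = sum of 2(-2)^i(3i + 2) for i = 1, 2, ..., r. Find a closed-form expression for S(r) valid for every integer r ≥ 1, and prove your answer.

We claim S(r) = 4(-2)^r(r + 1) - 4 for all r ≥ 1.
Base case (r = 1): S(1) = -20, and the closed form gives -20. They agree.
Suppose the result is true for r = i, so S(i) = 4(-2)^i(i + 1) - 4.
Then S(i+1) = S(i) + ((-2)^(i + 2)(-3i - 5)) = (4(-2)^i(i + 1) - 4) + ((-2)^(i + 2)(-3i - 5)).
Simplifying, S(i+1) = -8(-2)^i·i - 16(-2)^i - 4 = 4(-2)^(i+1)((i+1) + 1) - 4,
which is the closed form with r = i+1.
This completes the induction.

S(r) = 4(-2)^r(r + 1) - 4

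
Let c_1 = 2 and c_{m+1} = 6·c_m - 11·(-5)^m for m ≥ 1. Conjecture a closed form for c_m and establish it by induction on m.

c_m = (-5)^m + 7·6^(m - 1)

Computing the first terms: c_1 = 2, c_2 = 67, c_3 = 127. This suggests c_m = (-5)^m + 7·6^(m - 1).
Base case (m = 1): the formula gives 2 = 2 = c_1.
Suppose the result is true for m = k, so c_k = (-5)^k + 7·6^(k - 1).
Then c_{k+1} = 6·c_k - 11·(-5)^k = 6·((-5)^k + 7·6^(k - 1)) - 11·(-5)^k = (-5)^(k + 1) + 7·6^k = (-5)^(k+1) + 7·6^((k+1) - 1),
which is the claimed formula at m = k+1.
Hence, by induction on m, the claim holds for every m ≥ 1.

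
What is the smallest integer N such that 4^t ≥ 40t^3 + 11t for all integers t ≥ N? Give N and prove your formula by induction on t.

N = 7

At t = 6: 4096 < 8706, so the inequality fails and N ≥ 7. We prove 4^t ≥ 40t^3 + 11t for all t ≥ 7.
For the base case t = 7: 4^t = 16384 and 40t^3 + 11t = 13797, so 16384 ≥ 13797.
For the inductive step, assume it holds for an arbitrary j ≥ 7, so 4^j ≥ 40j^3 + 11j.
Then 4^(j + 1) = 4·(4^j) ≥ 4·(40j^3 + 11j).
Also, for j ≥ 7 we have 4·(40j^3 + 11j) ≥ 40(j+1)^3 + 11(j+1), since 4·(40j^3 + 11j) − (40(j+1)^3 + 11(j+1)) = 120j^3 - 120j^2 - 87j - 51, which is nonnegative for all j ≥ 7.
Combining, 4^(j + 1) ≥ 40(j+1)^3 + 11(j+1).
Hence, by induction on t, the claim holds for every t ≥ 7.
Hence the smallest such N is 7.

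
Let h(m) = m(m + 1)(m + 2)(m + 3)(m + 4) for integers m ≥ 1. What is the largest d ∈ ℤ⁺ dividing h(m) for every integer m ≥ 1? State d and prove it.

d = 120

Computing the first values: h(1) = 120 and h(2) = 720; gcd(120, 720) = 120, so d ≤ 120.
We prove 120 | m(m + 1)(m + 2)(m + 3)(m + 4) for all m ≥ 1 by induction on m.
For the base case m = 1: h(1) = 120 = 120·(1), so 120 | h(1).
Suppose the result is true for m = p, i.e. 120 | h(p). Then
h(p+1) − h(p) = (p+1)·(p+2)·(p+3)·(p+4)·(p+5) − p·(p+1)·(p+2)·(p+3)·(p+4) = (p+1)·(p+2)·(p+3)·(p+4)·[(p+5) − p] = 5·(p+1)·(p+2)·(p+3)·(p+4). The product of 4 consecutive integers is divisible by (4)! = 24, so h(p+1) − h(p) is divisible by 5·24 = 120. By the inductive hypothesis 120 | h(p), hence 120 | h(p+1).
By induction, the statement is established for all m ≥ 1.
Therefore the largest such d is 120.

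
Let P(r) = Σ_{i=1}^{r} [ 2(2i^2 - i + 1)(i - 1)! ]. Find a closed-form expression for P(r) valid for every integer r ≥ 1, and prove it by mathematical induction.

P(r) = (4r + 2)r! - 2

We claim P(r) = (4r + 2)r! - 2 for all r ≥ 1.
For the base case r = 1: P(1) = 4, and the closed form gives 4. They agree.
Inductive step: suppose the statement holds for some i ≥ 1, so P(i) = (4i + 2)i! - 2.
Then P(i+1) = P(i) + (2(2i^2 + 3i + 2)i!) = ((4i + 2)i! - 2) + (2(2i^2 + 3i + 2)i!).
Simplifying, P(i+1) = (4(i+1) + 2)(i+1)! - 2,
which is the closed form with r = i+1.
By the principle of mathematical induction, the result holds for all r ≥ 1.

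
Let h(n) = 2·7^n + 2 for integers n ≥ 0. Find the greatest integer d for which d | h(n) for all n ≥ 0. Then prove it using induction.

Computing the first values: h(0) = 4 and h(1) = 16; gcd(4, 16) = 4, so d ≤ 4.
We prove 4 | 2·7^n + 2 for all n ≥ 0 by induction on n.
Base step (n = 0): h(0) = 4 = 4·(1), so 4 | h(0).
Suppose the result is true for n = m, i.e. 4 | h(m). Then
h(m+1) = 2·7^(m+1) + 2 = 7·(2·7^m + 2) - 12 = 7·h(m) - 12. The first term is divisible by 4 by the inductive hypothesis, and -12 is divisible by 4. Hence 4 | h(m+1).
Hence, by induction on n, the claim holds for every n ≥ 0.
Therefore the largest such d is 4.

d = 4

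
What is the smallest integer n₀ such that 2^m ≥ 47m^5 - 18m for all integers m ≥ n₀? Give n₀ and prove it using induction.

n₀ = 31

At m = 30: 1073741824 < 1142099460, so the inequality fails and n₀ ≥ 31. We prove 2^m ≥ 47m^5 - 18m for all m ≥ 31.
Base step (m = 31): 2^m = 2147483648 and 47m^5 - 18m = 1345569539, so 2147483648 ≥ 1345569539.
For the inductive step, assume it holds for an arbitrary j ≥ 31, so 2^j ≥ 47j^5 - 18j.
Then 2^(j + 1) = 2·(2^j) ≥ 2·(47j^5 - 18j).
Also, for j ≥ 31 we have 2·(47j^5 - 18j) ≥ 47(j+1)^5 - 18(j+1), since 2·(47j^5 - 18j) − (47(j+1)^5 - 18(j+1)) = 47j^5 - 235j^4 - 470j^3 - 470j^2 - 253j - 29, which is nonnegative for all j ≥ 31.
Combining, 2^(j + 1) ≥ 47(j+1)^5 - 18(j+1).
This completes the induction.
Hence the smallest such n₀ is 31.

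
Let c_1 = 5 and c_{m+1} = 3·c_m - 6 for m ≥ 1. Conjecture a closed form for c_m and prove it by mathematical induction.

c_m = 2·3^(m - 1) + 3

Computing the first terms: c_1 = 5, c_2 = 9, c_3 = 21. This suggests c_m = 2·3^(m - 1) + 3.
Base case (m = 1): the formula gives 5 = 5 = c_1.
Suppose the result is true for m = p, so c_p = 2·3^(p - 1) + 3.
Then c_{p+1} = 3·c_p - 6 = 3·(2·3^(p - 1) + 3) - 6 = 2·3^p + 3 = 2·3^((p+1) - 1) + 3,
which is the claimed formula at m = p+1.
This completes the induction.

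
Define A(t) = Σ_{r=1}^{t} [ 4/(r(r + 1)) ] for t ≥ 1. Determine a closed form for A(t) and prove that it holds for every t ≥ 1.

A(t) = 4t/(t + 1)

We claim A(t) = 4t/(t + 1) for all t ≥ 1.
Base case (t = 1): A(1) = 2, and the closed form gives 2. They agree.
Suppose the result is true for t = r, so A(r) = 4r/(r + 1).
Then A(r+1) = A(r) + (4/((r + 1)(r + 2))) = (4r/(r + 1)) + (4/((r + 1)(r + 2))).
Simplifying, A(r+1) = 4(r + 1)/(r + 2) = 4(r+1)/((r+1) + 1),
which is the closed form with t = r+1.
By induction, the statement is established for all t ≥ 1.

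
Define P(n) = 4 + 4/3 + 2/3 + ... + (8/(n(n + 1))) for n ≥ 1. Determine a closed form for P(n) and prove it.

We claim P(n) = 8n/(n + 1) for all n ≥ 1.
When n = 1: P(1) = 4, and the closed form gives 4. They agree.
For the inductive step, assume it holds for an arbitrary k ≥ 1, so P(k) = 8k/(k + 1).
Then P(k+1) = P(k) + (8/((k + 1)(k + 2))) = (8k/(k + 1)) + (8/((k + 1)(k + 2))).
Simplifying, P(k+1) = 8(k + 1)/(k + 2) = 8(k+1)/((k+1) + 1),
which is the closed form with n = k+1.
By the principle of mathematical induction, the result holds for all n ≥ 1.

P(n) = 8n/(n + 1)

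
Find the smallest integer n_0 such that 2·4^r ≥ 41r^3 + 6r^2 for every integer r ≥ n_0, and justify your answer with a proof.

At r = 6: 8192 < 9072, so the inequality fails and n_0 ≥ 7. We prove 2·4^r ≥ 41r^3 + 6r^2 for all r ≥ 7.
Base case (r = 7): 2·4^r = 32768 and 41r^3 + 6r^2 = 14357, so 32768 ≥ 14357.
For the inductive step, assume it holds for an arbitrary p ≥ 7, so 2·4^p ≥ 41p^3 + 6p^2.
Then 2·4^(p + 1) = 4·(2·4^p) ≥ 4·(41p^3 + 6p^2).
Also, for p ≥ 7 we have 4·(41p^3 + 6p^2) ≥ 41(p+1)^3 + 6(p+1)^2, since 4·(41p^3 + 6p^2) − (41(p+1)^3 + 6(p+1)^2) = 123p^3 - 105p^2 - 135p - 47, which is nonnegative for all p ≥ 7.
Combining, 2·4^(p + 1) ≥ 41(p+1)^3 + 6(p+1)^2.
By induction, the statement is established for all r ≥ 7.
Hence the smallest such n_0 is 7.

n_0 = 7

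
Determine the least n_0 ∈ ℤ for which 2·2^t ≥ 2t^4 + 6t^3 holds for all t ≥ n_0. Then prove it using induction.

At t = 16: 131072 < 155648, so the inequality fails and n_0 ≥ 17. We prove 2·2^t ≥ 2t^4 + 6t^3 for all t ≥ 17.
When t = 17: 2·2^t = 262144 and 2t^4 + 6t^3 = 196520, so 262144 ≥ 196520.
Inductive step: assume the claim holds for t = r, so 2·2^r ≥ 2r^4 + 6r^3.
Then 2·2^(r + 1) = 2·(2·2^r) ≥ 2·(2r^4 + 6r^3).
Also, for r ≥ 17 we have 2·(2r^4 + 6r^3) ≥ 2(r+1)^4 + 6(r+1)^3, since 2·(2r^4 + 6r^3) − (2(r+1)^4 + 6(r+1)^3) = 2r^4 - 2r^3 - 30r^2 - 26r - 8, which is nonnegative for all r ≥ 17.
Combining, 2·2^(r + 1) ≥ 2(r+1)^4 + 6(r+1)^3.
Hence, by induction on t, the claim holds for every t ≥ 17.
Hence the smallest such n_0 is 17.

n_0 = 17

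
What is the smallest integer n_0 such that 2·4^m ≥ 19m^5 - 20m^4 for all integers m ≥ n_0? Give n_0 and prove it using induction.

At m = 9: 524288 < 990711, so the inequality fails and n_0 ≥ 10. We prove 2·4^m ≥ 19m^5 - 20m^4 for all m ≥ 10.
When m = 10: 2·4^m = 2097152 and 19m^5 - 20m^4 = 1700000, so 2097152 ≥ 1700000.
Inductive step: suppose the statement holds for some r ≥ 10, so 2·4^r ≥ 19r^5 - 20r^4.
Then 2·4^(r + 1) = 4·(2·4^r) ≥ 4·(19r^5 - 20r^4).
Also, for r ≥ 10 we have 4·(19r^5 - 20r^4) ≥ 19(r+1)^5 - 20(r+1)^4, since 4·(19r^5 - 20r^4) − (19(r+1)^5 - 20(r+1)^4) = 57r^5 - 155r^4 - 110r^3 - 70r^2 - 15r + 1, which is nonnegative for all r ≥ 10.
Combining, 2·4^(r + 1) ≥ 19(r+1)^5 - 20(r+1)^4.
By induction, the statement is established for all m ≥ 10.
Hence the smallest such n_0 is 10.

n_0 = 10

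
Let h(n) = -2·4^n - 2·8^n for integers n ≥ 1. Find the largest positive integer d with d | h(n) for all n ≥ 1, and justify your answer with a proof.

d = 8

Computing the first values: h(1) = -24 and h(2) = -160; gcd(-24, -160) = 8, so d ≤ 8.
We prove 8 | -2·4^n - 2·8^n for all n ≥ 1 by induction on n.
Base step (n = 1): h(1) = -24 = 8·(-3), so 8 | h(1).
Suppose the result is true for n = r, i.e. 8 | h(r). Then
h(r+1) − 8·h(r) = (-2·4^(r+1) - 2·8^(r+1)) − 8·(-2·4^r - 2·8^r) = (-2)·4^r·(4 − 8) = (8)·4^r. Since 8 | h(r) by the inductive hypothesis, 8 | 8·h(r); and 8 | 8 since 8 = 8·1. Therefore 8 | h(r+1).
By the principle of mathematical induction, the result holds for all n ≥ 1.
Therefore the largest such d is 8.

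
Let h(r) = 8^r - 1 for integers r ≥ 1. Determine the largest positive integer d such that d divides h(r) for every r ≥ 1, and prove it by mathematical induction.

d = 7

Computing the first values: h(1) = 7 and h(2) = 63; gcd(7, 63) = 7, so d ≤ 7.
We prove 7 | 8^r - 1 for all r ≥ 1 by induction on r.
When r = 1: h(1) = 7 = 7·(1), so 7 | h(1).
Inductive step: assume the claim holds for r = k, i.e. 7 | h(k). Then
8^{k+1} − 1^{k+1} = 8·8^k − 1·1^k = 8·(8^k − 1^k) + (7)·1^k. The first term is divisible by 7 by the inductive hypothesis, and the second term (7)·1^k is divisible by 7 since 7 | 7. Hence 7 | h(k+1).
Hence, by induction on r, the claim holds for every r ≥ 1.
Therefore the largest such d is 7.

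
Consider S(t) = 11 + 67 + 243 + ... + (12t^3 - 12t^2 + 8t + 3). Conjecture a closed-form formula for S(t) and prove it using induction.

We claim S(t) = t(3t^3 + 2t^2 + t + 5) for all t ≥ 1.
Base case (t = 1): S(1) = 11, and the closed form gives 11. They agree.
Inductive step: suppose the statement holds for some r ≥ 1, so S(r) = r(3r^3 + 2r^2 + r + 5).
Then S(r+1) = S(r) + (12r^3 + 24r^2 + 20r + 11) = (r(3r^3 + 2r^2 + r + 5)) + (12r^3 + 24r^2 + 20r + 11).
Simplifying, S(r+1) = (r + 1)(3r^3 + 11r^2 + 14r + 11) = (r+1)(3(r+1)^3 + 2(r+1)^2 + (r+1) + 5),
which is the closed form with t = r+1.
Hence, by induction on t, the claim holds for every t ≥ 1.

S(t) = t(3t^3 + 2t^2 + t + 5)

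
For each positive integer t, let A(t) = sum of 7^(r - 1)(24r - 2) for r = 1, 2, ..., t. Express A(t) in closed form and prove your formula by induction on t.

We claim A(t) = 7^t(4t - 1) + 1 for all t ≥ 1.
For the base case t = 1: A(1) = 22, and the closed form gives 22. They agree.
Inductive step: assume the claim holds for t = r, so A(r) = 7^r(4r - 1) + 1.
Then A(r+1) = A(r) + (7^r(24r + 22)) = (7^r(4r - 1) + 1) + (7^r(24r + 22)).
Simplifying, A(r+1) = 28·7^r·r + 21·7^r + 1 = 7^(r+1)(4(r+1) - 1) + 1,
which is the closed form with t = r+1.
By the principle of mathematical induction, the result holds for all t ≥ 1.

A(t) = 7^t(4t - 1) + 1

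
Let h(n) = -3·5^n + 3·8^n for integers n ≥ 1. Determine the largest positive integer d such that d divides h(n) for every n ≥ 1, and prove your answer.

d = 9

Computing the first values: h(1) = 9 and h(2) = 117; gcd(9, 117) = 9, so d ≤ 9.
We prove 9 | -3·5^n + 3·8^n for all n ≥ 1 by induction on n.
Base step (n = 1): h(1) = 9 = 9·(1), so 9 | h(1).
For the inductive step, assume it holds for an arbitrary k ≥ 1, i.e. 9 | h(k). Then
h(k+1) − 8·h(k) = (-3·5^(k+1) + 3·8^(k+1)) − 8·(-3·5^k + 3·8^k) = (-3)·5^k·(5 − 8) = (9)·5^k. Since 9 | h(k) by the inductive hypothesis, 9 | 8·h(k); and 9 | 9 since 9 = 9·1. Therefore 9 | h(k+1).
This completes the induction.
Therefore the largest such d is 9.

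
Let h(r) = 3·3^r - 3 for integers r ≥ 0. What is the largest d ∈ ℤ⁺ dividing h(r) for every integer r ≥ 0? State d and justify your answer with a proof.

Computing the first values: h(0) = 0 and h(1) = 6; gcd(0, 6) = 6, so d ≤ 6.
We prove 6 | 3·3^r - 3 for all r ≥ 0 by induction on r.
When r = 0: h(0) = 0 = 6·(0), so 6 | h(0).
Inductive step: suppose the statement holds for some j ≥ 0, i.e. 6 | h(j). Then
h(j+1) = 3·3^(j+1) - 3 = 3·(3·3^j - 3) + 6 = 3·h(j) + 6. The first term is divisible by 6 by the inductive hypothesis, and 6 is divisible by 6. Hence 6 | h(j+1).
This completes the induction.
Therefore the largest such d is 6.

d = 6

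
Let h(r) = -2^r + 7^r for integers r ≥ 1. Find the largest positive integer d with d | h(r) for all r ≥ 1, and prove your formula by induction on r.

d = 5

Computing the first values: h(1) = 5 and h(2) = 45; gcd(5, 45) = 5, so d ≤ 5.
We prove 5 | -2^r + 7^r for all r ≥ 1 by induction on r.
Base step (r = 1): h(1) = 5 = 5·(1), so 5 | h(1).
For the inductive step, assume it holds for an arbitrary i ≥ 1, i.e. 5 | h(i). Then
7^{i+1} − 2^{i+1} = 7·7^i − 2·2^i = 7·(7^i − 2^i) + (5)·2^i. The first term is divisible by 5 by the inductive hypothesis, and the second term (5)·2^i is divisible by 5 since 5 | 5. Hence 5 | h(i+1).
This completes the induction.
Therefore the largest such d is 5.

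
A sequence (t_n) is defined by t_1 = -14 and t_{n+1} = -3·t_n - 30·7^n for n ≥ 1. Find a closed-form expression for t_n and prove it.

Computing the first terms: t_1 = -14, t_2 = -168, t_3 = -966. This suggests t_n = 7(-3)^(n - 1) - 3·7^n.
For the base case n = 1: the formula gives -14 = -14 = t_1.
Suppose the result is true for n = m, so t_m = 7(-3)^(m - 1) - 3·7^m.
Then t_{m+1} = -3·t_m - 30·7^m = -3·(7(-3)^(m - 1) - 3·7^m) - 30·7^m = 7(-3)^m - 3·7^(m + 1) = 7(-3)^((m+1) - 1) - 3·7^(m+1),
which is the claimed formula at n = m+1.
By induction, the statement is established for all n ≥ 1.

t_n = 7(-3)^(n - 1) - 3·7^n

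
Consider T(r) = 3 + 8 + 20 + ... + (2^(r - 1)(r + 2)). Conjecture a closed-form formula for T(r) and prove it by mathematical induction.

We claim T(r) = 2^r(r + 1) - 1 for all r ≥ 1.
When r = 1: T(1) = 3, and the closed form gives 3. They agree.
For the inductive step, assume it holds for an arbitrary p ≥ 1, so T(p) = 2^p(p + 1) - 1.
Then T(p+1) = T(p) + (2^p(p + 3)) = (2^p(p + 1) - 1) + (2^p(p + 3)).
Simplifying, T(p+1) = 2^(p + 1)p + 2^(p + 2) - 1 = 2^(p+1)((p+1) + 1) - 1,
which is the closed form with r = p+1.
Hence, by induction on r, the claim holds for every r ≥ 1.

T(r) = 2^r(r + 1) - 1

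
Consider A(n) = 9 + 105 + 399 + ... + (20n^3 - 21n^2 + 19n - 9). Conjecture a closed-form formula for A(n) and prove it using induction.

We claim A(n) = n(5n^3 + 3n^2 + 4n - 3) for all n ≥ 1.
Base step (n = 1): A(1) = 9, and the closed form gives 9. They agree.
Inductive step: assume the claim holds for n = j, so A(j) = j(5j^3 + 3j^2 + 4j - 3).
Then A(j+1) = A(j) + (20j^3 + 39j^2 + 37j + 9) = (j(5j^3 + 3j^2 + 4j - 3)) + (20j^3 + 39j^2 + 37j + 9).
Simplifying, A(j+1) = (j + 1)(5j^3 + 18j^2 + 25j + 9) = (j+1)(5(j+1)^3 + 3(j+1)^2 + 4(j+1) - 3),
which is the closed form with n = j+1.
By the principle of mathematical induction, the result holds for all n ≥ 1.

A(n) = n(5n^3 + 3n^2 + 4n - 3)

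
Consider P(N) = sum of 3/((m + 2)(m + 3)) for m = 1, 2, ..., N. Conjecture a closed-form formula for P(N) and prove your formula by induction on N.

P(N) = N/(N + 3)

We claim P(N) = N/(N + 3) for all N ≥ 1.
Base step (N = 1): P(1) = 1/4, and the closed form gives 1/4. They agree.
Suppose the result is true for N = m, so P(m) = m/(m + 3).
Then P(m+1) = P(m) + (3/((m + 3)(m + 4))) = (m/(m + 3)) + (3/((m + 3)(m + 4))).
Simplifying, P(m+1) = (m + 1)/(m + 4) = (m+1)/((m+1) + 3),
which is the closed form with N = m+1.
By induction, the statement is established for all N ≥ 1.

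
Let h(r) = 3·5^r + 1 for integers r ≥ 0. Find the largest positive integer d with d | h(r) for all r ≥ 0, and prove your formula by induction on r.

d = 4

Computing the first values: h(0) = 4 and h(1) = 16; gcd(4, 16) = 4, so d ≤ 4.
We prove 4 | 3·5^r + 1 for all r ≥ 0 by induction on r.
Base case (r = 0): h(0) = 4 = 4·(1), so 4 | h(0).
Inductive step: suppose the statement holds for some k ≥ 0, i.e. 4 | h(k). Then
h(k+1) = 3·5^(k+1) + 1 = 5·(3·5^k + 1) - 4 = 5·h(k) - 4. The first term is divisible by 4 by the inductive hypothesis, and -4 is divisible by 4. Hence 4 | h(k+1).
This completes the induction.
Therefore the largest such d is 4.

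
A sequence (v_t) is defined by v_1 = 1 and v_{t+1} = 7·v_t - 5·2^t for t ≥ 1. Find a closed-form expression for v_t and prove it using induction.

v_t = 2^t - 7^(t - 1)

Computing the first terms: v_1 = 1, v_2 = -3, v_3 = -41. This suggests v_t = 2^t - 7^(t - 1).
For the base case t = 1: the formula gives 1 = 1 = v_1.
Suppose the result is true for t = j, so v_j = 2^j - 7^(j - 1).
Then v_{j+1} = 7·v_j - 5·2^j = 7·(2^j - 7^(j - 1)) - 5·2^j = 2^(j + 1) - 7^j = 2^(j+1) - 7^((j+1) - 1),
which is the claimed formula at t = j+1.
This completes the induction.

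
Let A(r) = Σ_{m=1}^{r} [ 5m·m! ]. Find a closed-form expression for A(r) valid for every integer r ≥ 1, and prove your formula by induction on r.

A(r) = 5(r + 1)! - 5

We claim A(r) = 5(r + 1)! - 5 for all r ≥ 1.
For the base case r = 1: A(1) = 5, and the closed form gives 5. They agree.
Inductive step: suppose the statement holds for some m ≥ 1, so A(m) = 5(m + 1)! - 5.
Then A(m+1) = A(m) + (5(m + 1)(m + 1)!) = (5(m + 1)! - 5) + (5(m + 1)(m + 1)!).
Simplifying, A(m+1) = 5((m+1) + 1)! - 5,
which is the closed form with r = m+1.
By induction, the statement is established for all r ≥ 1.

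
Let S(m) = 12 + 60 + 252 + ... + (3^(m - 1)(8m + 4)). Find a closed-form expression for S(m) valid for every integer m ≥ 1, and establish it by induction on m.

S(m) = 4·3^m·m

We claim S(m) = 4·3^m·m for all m ≥ 1.
Base case (m = 1): S(1) = 12, and the closed form gives 12. They agree.
Inductive step: assume the claim holds for m = p, so S(p) = 4·3^p·p.
Then S(p+1) = S(p) + (3^p(8p + 12)) = (4·3^p·p) + (3^p(8p + 12)).
Simplifying, S(p+1) = 12·3^p(p + 1) = 4·3^(p+1)·(p+1),
which is the closed form with m = p+1.
This completes the induction.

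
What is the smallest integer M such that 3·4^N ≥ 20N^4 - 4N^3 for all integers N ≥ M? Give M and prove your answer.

At N = 6: 12288 < 25056, so the inequality fails and M ≥ 7. We prove 3·4^N ≥ 20N^4 - 4N^3 for all N ≥ 7.
Base case (N = 7): 3·4^N = 49152 and 20N^4 - 4N^3 = 46648, so 49152 ≥ 46648.
Suppose the result is true for N = p, so 3·4^p ≥ 20p^4 - 4p^3.
Then 3·4^(p + 1) = 4·(3·4^p) ≥ 4·(20p^4 - 4p^3).
Also, for p ≥ 7 we have 4·(20p^4 - 4p^3) ≥ 20(p+1)^4 - 4(p+1)^3, since 4·(20p^4 - 4p^3) − (20(p+1)^4 - 4(p+1)^3) = 60p^4 - 92p^3 - 108p^2 - 68p - 16, which is nonnegative for all p ≥ 7.
Combining, 3·4^(p + 1) ≥ 20(p+1)^4 - 4(p+1)^3.
Hence, by induction on N, the claim holds for every N ≥ 7.
Hence the smallest such M is 7.

M = 7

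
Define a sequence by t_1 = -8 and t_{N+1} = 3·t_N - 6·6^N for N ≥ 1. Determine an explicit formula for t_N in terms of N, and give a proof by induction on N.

Computing the first terms: t_1 = -8, t_2 = -60, t_3 = -396. This suggests t_N = 4·3^(N - 1) - 2·6^N.
Base case (N = 1): the formula gives -8 = -8 = t_1.
Inductive step: assume the claim holds for N = r, so t_r = 4·3^(r - 1) - 2·6^r.
Then t_{r+1} = 3·t_r - 6·6^r = 3·(4·3^(r - 1) - 2·6^r) - 6·6^r = 4·3^r - 2·6^(r + 1) = 4·3^((r+1) - 1) - 2·6^(r+1),
which is the claimed formula at N = r+1.
By the principle of mathematical induction, the result holds for all N ≥ 1.

t_N = 4·3^(N - 1) - 2·6^N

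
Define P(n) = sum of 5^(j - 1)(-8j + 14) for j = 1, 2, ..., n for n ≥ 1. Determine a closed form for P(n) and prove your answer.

P(n) = 2·5^n(-n + 2) - 4

We claim P(n) = 2·5^n(-n + 2) - 4 for all n ≥ 1.
For the base case n = 1: P(1) = 6, and the closed form gives 6. They agree.
Inductive step: suppose the statement holds for some j ≥ 1, so P(j) = 2·5^j(-j + 2) - 4.
Then P(j+1) = P(j) + (5^j(-8j + 6)) = (2·5^j(-j + 2) - 4) + (5^j(-8j + 6)).
Simplifying, P(j+1) = -10·5^j·j + 10·5^j - 4 = 2·5^(j+1)(-(j+1) + 2) - 4,
which is the closed form with n = j+1.
By the principle of mathematical induction, the result holds for all n ≥ 1.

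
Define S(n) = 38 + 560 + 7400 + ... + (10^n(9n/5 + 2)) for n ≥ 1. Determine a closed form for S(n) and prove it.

We claim S(n) = 2·10^n(n + 1) - 2 for all n ≥ 1.
Base step (n = 1): S(1) = 38, and the closed form gives 38. They agree.
Inductive step: suppose the statement holds for some p ≥ 1, so S(p) = 2·10^p(p + 1) - 2.
Then S(p+1) = S(p) + (10^p(18p + 38)) = (2·10^p(p + 1) - 2) + (10^p(18p + 38)).
Simplifying, S(p+1) = 20·10^p·p + 40·10^p - 2 = 2·10^(p+1)((p+1) + 1) - 2,
which is the closed form with n = p+1.
By the principle of mathematical induction, the result holds for all n ≥ 1.

S(n) = 2·10^n(n + 1) - 2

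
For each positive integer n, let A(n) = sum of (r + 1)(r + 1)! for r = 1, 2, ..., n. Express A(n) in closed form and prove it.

A(n) = (n + 2)! - 2

We claim A(n) = (n + 2)! - 2 for all n ≥ 1.
Base case (n = 1): A(1) = 4, and the closed form gives 4. They agree.
Suppose the result is true for n = r, so A(r) = (r + 2)! - 2.
Then A(r+1) = A(r) + ((r + 2)(r + 2)!) = ((r + 2)! - 2) + ((r + 2)(r + 2)!).
Simplifying, A(r+1) = ((r+1) + 2)! - 2,
which is the closed form with n = r+1.
This completes the induction.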